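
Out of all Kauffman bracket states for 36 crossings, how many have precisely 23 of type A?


We choose which 23 of 36 crossings get A-smoothings.
C(36, 23) = 36! / (23! * 13!)
= 2310789600

2310789600


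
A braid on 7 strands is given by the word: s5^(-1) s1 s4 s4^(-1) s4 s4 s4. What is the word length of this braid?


The word length counts the number of generators (including inverses).
Listing each generator: s5^(-1), s1, s4, s4^(-1), s4, s4, s4
There are 7 generators in this braid word.

7


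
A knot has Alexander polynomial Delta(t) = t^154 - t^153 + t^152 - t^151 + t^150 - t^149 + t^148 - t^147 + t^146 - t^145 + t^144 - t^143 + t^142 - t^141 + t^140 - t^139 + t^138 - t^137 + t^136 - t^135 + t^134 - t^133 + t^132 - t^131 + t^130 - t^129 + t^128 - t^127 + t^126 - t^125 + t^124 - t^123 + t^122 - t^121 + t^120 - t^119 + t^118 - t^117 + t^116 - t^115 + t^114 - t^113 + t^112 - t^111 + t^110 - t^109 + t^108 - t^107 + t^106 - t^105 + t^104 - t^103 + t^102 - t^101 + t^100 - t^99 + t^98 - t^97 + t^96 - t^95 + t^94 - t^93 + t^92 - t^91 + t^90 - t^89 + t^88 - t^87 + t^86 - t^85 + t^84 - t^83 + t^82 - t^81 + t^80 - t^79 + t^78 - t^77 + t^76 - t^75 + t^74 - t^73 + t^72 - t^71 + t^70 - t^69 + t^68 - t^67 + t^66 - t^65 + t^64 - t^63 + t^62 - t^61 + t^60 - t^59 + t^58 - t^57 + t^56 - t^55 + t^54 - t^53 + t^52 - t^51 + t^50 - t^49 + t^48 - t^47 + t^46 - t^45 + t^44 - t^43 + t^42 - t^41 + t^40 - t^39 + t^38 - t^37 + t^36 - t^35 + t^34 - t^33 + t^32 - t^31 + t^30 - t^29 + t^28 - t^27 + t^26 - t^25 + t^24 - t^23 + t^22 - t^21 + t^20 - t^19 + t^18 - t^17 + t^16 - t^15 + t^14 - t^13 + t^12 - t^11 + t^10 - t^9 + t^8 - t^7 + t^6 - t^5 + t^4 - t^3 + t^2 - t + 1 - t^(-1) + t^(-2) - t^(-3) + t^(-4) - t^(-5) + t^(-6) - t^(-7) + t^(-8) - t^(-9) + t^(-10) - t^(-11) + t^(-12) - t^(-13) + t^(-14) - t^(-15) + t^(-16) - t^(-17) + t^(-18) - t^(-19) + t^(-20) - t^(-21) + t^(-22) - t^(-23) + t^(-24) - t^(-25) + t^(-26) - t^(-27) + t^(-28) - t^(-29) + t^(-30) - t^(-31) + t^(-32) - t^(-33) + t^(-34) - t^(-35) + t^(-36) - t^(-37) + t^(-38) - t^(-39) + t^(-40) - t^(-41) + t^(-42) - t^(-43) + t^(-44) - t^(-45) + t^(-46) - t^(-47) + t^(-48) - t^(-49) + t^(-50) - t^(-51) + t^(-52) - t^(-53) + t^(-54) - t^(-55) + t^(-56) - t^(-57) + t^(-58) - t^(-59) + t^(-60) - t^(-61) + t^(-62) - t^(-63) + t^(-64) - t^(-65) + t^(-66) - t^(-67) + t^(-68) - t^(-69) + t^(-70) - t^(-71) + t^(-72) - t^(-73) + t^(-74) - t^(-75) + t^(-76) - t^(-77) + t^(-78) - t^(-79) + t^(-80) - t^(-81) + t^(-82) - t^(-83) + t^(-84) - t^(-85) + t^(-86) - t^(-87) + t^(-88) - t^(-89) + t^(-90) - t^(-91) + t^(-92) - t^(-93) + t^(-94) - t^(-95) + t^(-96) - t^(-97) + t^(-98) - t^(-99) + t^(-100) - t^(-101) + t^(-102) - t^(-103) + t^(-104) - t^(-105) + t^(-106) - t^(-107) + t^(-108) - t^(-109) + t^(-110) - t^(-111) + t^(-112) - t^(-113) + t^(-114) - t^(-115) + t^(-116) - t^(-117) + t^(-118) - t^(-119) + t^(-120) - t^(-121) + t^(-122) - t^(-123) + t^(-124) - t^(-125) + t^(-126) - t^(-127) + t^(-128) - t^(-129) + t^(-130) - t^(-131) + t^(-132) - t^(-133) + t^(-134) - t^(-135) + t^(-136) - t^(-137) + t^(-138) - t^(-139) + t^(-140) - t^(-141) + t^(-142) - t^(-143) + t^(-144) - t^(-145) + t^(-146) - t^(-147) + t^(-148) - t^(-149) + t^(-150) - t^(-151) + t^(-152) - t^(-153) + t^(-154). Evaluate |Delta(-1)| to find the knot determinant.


Step 1: The polynomial has 309 terms with alternating signs, exponents from 154 down to -154.
Step 2: Substitute t = -1. The i-th term has coefficient (-1)^i and exponent (m-i),
  so its value is (-1)^i * (-1)^(m-i) = (-1)^m = 1 for every i.
Step 3: All 309 terms equal 1, so Delta(-1) = 309 * (1) = 309
Step 4: |Delta(-1)| = 309

309


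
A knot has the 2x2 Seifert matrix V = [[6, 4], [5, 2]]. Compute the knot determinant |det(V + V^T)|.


Step 1: Form V + V^T where V = [[6, 4], [5, 2]]
  V^T = [[6, 5], [4, 2]]
  V + V^T = [[12, 9], [9, 4]]
Step 2: det(V + V^T) = 12*4 - 9*9
  = 48 - 81 = -33
Step 3: Knot determinant = |det(V + V^T)| = |-33| = 33

33


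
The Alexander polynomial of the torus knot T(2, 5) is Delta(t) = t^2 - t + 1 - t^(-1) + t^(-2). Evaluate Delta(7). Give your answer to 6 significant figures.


Substituting t = 7 into Delta(t) = t^2 - t + 1 - t^(-1) + t^(-2):
Term values: (49) + (-7) + (1) + (-0.142857) + (0.0204082)
Sum = 42.87755102
Rounded to 6 significant figures: 42.8776

42.8776


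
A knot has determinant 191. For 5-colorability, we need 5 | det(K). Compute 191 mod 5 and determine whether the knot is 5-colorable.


Step 1: A knot is p-colorable if and only if p divides its determinant.
Step 2: Compute 191 mod 5.
191 = 38 * 5 + 1
Step 3: 191 mod 5 = 1
Step 4: The knot is 5-colorable: no

1


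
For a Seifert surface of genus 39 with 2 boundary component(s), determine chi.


chi = 2 - 2g - b
= 2 - 2*39 - 2
= 2 - 78 - 2 = -78

-78


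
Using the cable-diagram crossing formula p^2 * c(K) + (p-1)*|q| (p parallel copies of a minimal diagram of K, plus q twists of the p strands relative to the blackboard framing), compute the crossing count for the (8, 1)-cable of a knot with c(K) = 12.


Step 1: Each of the c(K) crossings of the companion diagram becomes p*p = p^2 crossings among the p parallel strands, and each of the |q| twists s_1 s_2 ... s_(p-1) adds (p-1) crossings.
  Crossings = p^2 * c(K) + (p-1)*|q|
Step 2: = 8^2 * 12 + (8-1)*1
Step 3: = 64*12 + 7*1
Step 4: = 768 + 7 = 775

775


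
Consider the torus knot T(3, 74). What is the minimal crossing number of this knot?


For a torus knot T(p, q) with gcd(p,q)=1,
the crossing number is min(p*(q-1), q*(p-1)).
p*(q-1) = 3*73 = 219
q*(p-1) = 74*2 = 148
min(219, 148) = 148

148


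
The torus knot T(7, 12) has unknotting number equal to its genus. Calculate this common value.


For a torus knot T(p,q), both the unknotting number and genus equal (p-1)(q-1)/2.
= (7-1)(12-1)/2
= 6*11/2
= 66/2 = 33

33


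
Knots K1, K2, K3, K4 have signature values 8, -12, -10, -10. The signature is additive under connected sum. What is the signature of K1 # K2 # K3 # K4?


The signature is additive under connected sum.
signature(K1 # K2 # K3 # K4) = (8) + (-12) + (-10) + (-10)
= -24

-24


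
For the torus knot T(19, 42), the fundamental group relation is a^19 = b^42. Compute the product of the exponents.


The relation is a^19 = b^42.
Product of exponents = 19 * 42
= 798

798


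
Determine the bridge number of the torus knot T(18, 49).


The bridge number of T(p,q) is min(p,q).
min(18, 49) = 18

18


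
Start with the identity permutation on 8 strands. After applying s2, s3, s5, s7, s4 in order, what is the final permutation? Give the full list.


Starting with identity [1, 2, 3, 4, 5, 6, 7, 8].
Apply generators in sequence:
  After s2: [1, 3, 2, 4, 5, 6, 7, 8]
  After s3: [1, 3, 4, 2, 5, 6, 7, 8]
  After s5: [1, 3, 4, 2, 6, 5, 7, 8]
  After s7: [1, 3, 4, 2, 6, 5, 8, 7]
  After s4: [1, 3, 4, 6, 2, 5, 8, 7]
Final permutation: [1, 3, 4, 6, 2, 5, 8, 7]

[1, 3, 4, 6, 2, 5, 8, 7]


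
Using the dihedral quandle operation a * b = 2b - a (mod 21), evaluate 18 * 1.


18 * 1 = 2*1 - 18 mod 21
= 2 - 18 mod 21
= -16 mod 21 = 5

5


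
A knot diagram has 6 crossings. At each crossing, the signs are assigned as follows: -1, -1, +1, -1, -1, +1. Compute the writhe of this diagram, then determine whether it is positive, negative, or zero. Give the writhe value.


Step 1: Count positive crossings (+1).
Positive crossings: 2
Step 2: Count negative crossings (-1).
Negative crossings: 4
Step 3: Writhe = (positive) - (negative)
w = 2 - 4 = -2
Step 4: |w| = 2, and w is negative

-2


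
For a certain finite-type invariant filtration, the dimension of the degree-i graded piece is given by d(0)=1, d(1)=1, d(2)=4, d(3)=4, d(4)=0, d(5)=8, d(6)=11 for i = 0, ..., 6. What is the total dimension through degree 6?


Total dimension = d(0) + d(1) + ... + d(6)
= 1 + 1 + 4 + 4 + 0 + 8 + 11
= 29

29


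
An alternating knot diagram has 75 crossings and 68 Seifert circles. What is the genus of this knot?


For alternating knots, g = (c - s + 1)/2.
= (75 - 68 + 1)/2
= 8/2 = 4

4


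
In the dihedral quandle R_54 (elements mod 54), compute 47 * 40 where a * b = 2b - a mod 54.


47 * 40 = 2*40 - 47 mod 54
= 80 - 47 mod 54
= 33 mod 54 = 33

33


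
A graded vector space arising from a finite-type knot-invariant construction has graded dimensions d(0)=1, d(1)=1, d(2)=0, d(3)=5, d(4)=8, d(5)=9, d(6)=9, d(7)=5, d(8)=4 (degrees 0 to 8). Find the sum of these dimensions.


Total dimension = d(0) + d(1) + ... + d(8)
= 1 + 1 + 0 + 5 + 8 + 9 + 9 + 5 + 4
= 42

42


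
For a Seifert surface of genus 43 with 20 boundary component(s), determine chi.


chi = 2 - 2g - b
= 2 - 2*43 - 20
= 2 - 86 - 20 = -104

-104


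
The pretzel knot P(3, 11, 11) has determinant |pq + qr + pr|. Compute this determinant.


Step 1: Compute pq + qr + pr.
pq = 3*11 = 33
qr = 11*11 = 121
pr = 3*11 = 33
pq + qr + pr = 33 + 121 + 33 = 187
Step 2: Take absolute value.
det(P(3,11,11)) = |187| = 187

187


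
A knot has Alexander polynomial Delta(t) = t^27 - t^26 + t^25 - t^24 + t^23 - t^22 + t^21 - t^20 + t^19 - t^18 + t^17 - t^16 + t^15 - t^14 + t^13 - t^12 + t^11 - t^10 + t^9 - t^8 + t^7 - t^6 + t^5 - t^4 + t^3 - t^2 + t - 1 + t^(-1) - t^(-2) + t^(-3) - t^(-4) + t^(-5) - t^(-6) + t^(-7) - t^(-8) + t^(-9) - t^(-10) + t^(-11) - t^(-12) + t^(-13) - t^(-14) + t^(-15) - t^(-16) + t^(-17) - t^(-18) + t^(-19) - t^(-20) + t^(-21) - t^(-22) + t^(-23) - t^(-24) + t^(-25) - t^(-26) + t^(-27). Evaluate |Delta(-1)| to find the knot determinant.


Step 1: The polynomial has 55 terms with alternating signs, exponents from 27 down to -27.
Step 2: Substitute t = -1. The i-th term has coefficient (-1)^i and exponent (m-i),
  so its value is (-1)^i * (-1)^(m-i) = (-1)^m = -1 for every i.
Step 3: All 55 terms equal -1, so Delta(-1) = 55 * (-1) = -55
Step 4: |Delta(-1)| = 55

55


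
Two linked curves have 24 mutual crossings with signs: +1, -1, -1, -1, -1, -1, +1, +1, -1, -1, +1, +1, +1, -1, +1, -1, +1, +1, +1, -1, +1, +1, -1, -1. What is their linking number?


Step 1: Count positive crossings: 12
Step 2: Count negative crossings: 12
Step 3: Sum of signs = 12 - 12 = 0
Step 4: Linking number = sum/2 = 0/2 = 0

0


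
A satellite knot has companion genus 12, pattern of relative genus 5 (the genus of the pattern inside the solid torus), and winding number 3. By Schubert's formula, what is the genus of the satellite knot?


Schubert: g(satellite) = g_rel(pattern) + |winding| * g(companion),
where g_rel(pattern) is the genus of the pattern relative to the solid torus.
= 5 + 3 * 12
= 5 + 36 = 41

41


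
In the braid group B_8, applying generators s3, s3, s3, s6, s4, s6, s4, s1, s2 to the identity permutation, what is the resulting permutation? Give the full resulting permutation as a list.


Starting with identity [1, 2, 3, 4, 5, 6, 7, 8].
Apply generators in sequence:
  After s3: [1, 2, 4, 3, 5, 6, 7, 8]
  After s3: [1, 2, 3, 4, 5, 6, 7, 8]
  After s3: [1, 2, 4, 3, 5, 6, 7, 8]
  After s6: [1, 2, 4, 3, 5, 7, 6, 8]
  After s4: [1, 2, 4, 5, 3, 7, 6, 8]
  After s6: [1, 2, 4, 5, 3, 6, 7, 8]
  After s4: [1, 2, 4, 3, 5, 6, 7, 8]
  After s1: [2, 1, 4, 3, 5, 6, 7, 8]
  After s2: [2, 4, 1, 3, 5, 6, 7, 8]
Final permutation: [2, 4, 1, 3, 5, 6, 7, 8]

[2, 4, 1, 3, 5, 6, 7, 8]


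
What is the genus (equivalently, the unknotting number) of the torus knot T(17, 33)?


For a torus knot T(p,q), both the unknotting number and genus equal (p-1)(q-1)/2.
= (17-1)(33-1)/2
= 16*32/2
= 512/2 = 256

256


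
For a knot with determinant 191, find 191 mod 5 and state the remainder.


Step 1: A knot is p-colorable if and only if p divides its determinant.
Step 2: Compute 191 mod 5.
191 = 38 * 5 + 1
Step 3: 191 mod 5 = 1
Step 4: The knot is 5-colorable: no

1


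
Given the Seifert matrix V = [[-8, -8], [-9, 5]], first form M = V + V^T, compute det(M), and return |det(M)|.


Step 1: Form V + V^T where V = [[-8, -8], [-9, 5]]
  V^T = [[-8, -9], [-8, 5]]
  V + V^T = [[-16, -17], [-17, 10]]
Step 2: det(V + V^T) = (-16)*10 - (-17)*(-17)
  = -160 - 289 = -449
Step 3: Knot determinant = |det(V + V^T)| = |-449| = 449

449


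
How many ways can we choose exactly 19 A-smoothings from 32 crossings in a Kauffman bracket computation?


We choose which 19 of 32 crossings get A-smoothings.
C(32, 19) = 32! / (19! * 13!)
= 347373600

347373600


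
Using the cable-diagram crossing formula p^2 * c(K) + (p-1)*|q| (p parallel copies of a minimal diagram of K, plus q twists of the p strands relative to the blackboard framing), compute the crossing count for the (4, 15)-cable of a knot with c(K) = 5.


Step 1: Each of the c(K) crossings of the companion diagram becomes p*p = p^2 crossings among the p parallel strands, and each of the |q| twists s_1 s_2 ... s_(p-1) adds (p-1) crossings.
  Crossings = p^2 * c(K) + (p-1)*|q|
Step 2: = 4^2 * 5 + (4-1)*15
Step 3: = 16*5 + 3*15
Step 4: = 80 + 45 = 125

125


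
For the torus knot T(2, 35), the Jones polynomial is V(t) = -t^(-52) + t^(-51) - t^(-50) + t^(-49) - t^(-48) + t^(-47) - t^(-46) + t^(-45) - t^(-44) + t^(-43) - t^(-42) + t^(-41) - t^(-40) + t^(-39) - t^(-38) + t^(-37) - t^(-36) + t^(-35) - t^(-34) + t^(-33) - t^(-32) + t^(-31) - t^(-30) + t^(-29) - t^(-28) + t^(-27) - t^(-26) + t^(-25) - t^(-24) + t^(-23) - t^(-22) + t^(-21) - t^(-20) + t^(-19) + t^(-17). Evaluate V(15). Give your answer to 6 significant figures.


Substituting t = 15 into V(t) = -t^(-52) + t^(-51) - t^(-50) + t^(-49) - t^(-48) + t^(-47) - t^(-46) + t^(-45) - t^(-44) + t^(-43) - t^(-42) + t^(-41) - t^(-40) + t^(-39) - t^(-38) + t^(-37) - t^(-36) + t^(-35) - t^(-34) + t^(-33) - t^(-32) + t^(-31) - t^(-30) + t^(-29) - t^(-28) + t^(-27) - t^(-26) + t^(-25) - t^(-24) + t^(-23) - t^(-22) + t^(-21) - t^(-20) + t^(-19) + t^(-17):
  (-)t^(-52) = -6.97035e-62
  (+)t^(-51) = 1.04555e-60
  (-)t^(-50) = -1.56833e-59
  (+)t^(-49) = 2.35249e-58
  (-)t^(-48) = -3.52874e-57
  (+)t^(-47) = 5.29311e-56
  (-)t^(-46) = -7.93966e-55
  (+)t^(-45) = 1.19095e-53
  (-)t^(-44) = -1.78642e-52
  (+)t^(-43) = 2.67964e-51
  (-)t^(-42) = -4.01945e-50
  (+)t^(-41) = 6.02918e-49
  (-)t^(-40) = -9.04377e-48
  (+)t^(-39) = 1.35657e-46
  (-)t^(-38) = -2.03485e-45
  (+)t^(-37) = 3.05227e-44
  (-)t^(-36) = -4.57841e-43
  (+)t^(-35) = 6.86761e-42
  (-)t^(-34) = -1.03014e-40
  (+)t^(-33) = 1.54521e-39
  (-)t^(-32) = -2.31782e-38
  (+)t^(-31) = 3.47673e-37
  (-)t^(-30) = -5.2151e-36
  (+)t^(-29) = 7.82264e-35
  (-)t^(-28) = -1.1734e-33
  (+)t^(-27) = 1.76009e-32
  (-)t^(-26) = -2.64014e-31
  (+)t^(-25) = 3.96021e-30
  (-)t^(-24) = -5.94032e-29
  (+)t^(-23) = 8.91048e-28
  (-)t^(-22) = -1.33657e-26
  (+)t^(-21) = 2.00486e-25
  (-)t^(-20) = -3.00729e-24
  (+)t^(-19) = 4.51093e-23
  (+)t^(-17) = 1.01496e-20
Sum = (-6.97035e-62) + (1.04555e-60) + (-1.56833e-59) + (2.35249e-58) + (-3.52874e-57) + (5.29311e-56) + (-7.93966e-55) + (1.19095e-53) + (-1.78642e-52) + (2.67964e-51) + (-4.01945e-50) + (6.02918e-49) + (-9.04377e-48) + (1.35657e-46) + (-2.03485e-45) + (3.05227e-44) + (-4.57841e-43) + (6.86761e-42) + (-1.03014e-40) + (1.54521e-39) + (-2.31782e-38) + (3.47673e-37) + (-5.2151e-36) + (7.82264e-35) + (-1.1734e-33) + (1.76009e-32) + (-2.64014e-31) + (3.96021e-30) + (-5.94032e-29) + (8.91048e-28) + (-1.33657e-26) + (2.00486e-25) + (-3.00729e-24) + (4.51093e-23) + (1.01496e-20)
= 1.019188224e-20
Rounded to 6 significant figures: 1.01919e-20

1.01919e-20


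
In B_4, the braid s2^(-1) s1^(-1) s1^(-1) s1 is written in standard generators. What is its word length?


The word length counts the number of generators (including inverses).
Listing each generator: s2^(-1), s1^(-1), s1^(-1), s1
There are 4 generators in this braid word.

4


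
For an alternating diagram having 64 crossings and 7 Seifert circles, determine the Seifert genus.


For alternating knots, g = (c - s + 1)/2.
= (64 - 7 + 1)/2
= 58/2 = 29

29


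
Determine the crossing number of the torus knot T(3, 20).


For a torus knot T(p, q) with gcd(p,q)=1,
the crossing number is min(p*(q-1), q*(p-1)).
p*(q-1) = 3*19 = 57
q*(p-1) = 20*2 = 40
min(57, 40) = 40

40


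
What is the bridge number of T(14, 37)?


The bridge number of T(p,q) is min(p,q).
min(14, 37) = 14

14


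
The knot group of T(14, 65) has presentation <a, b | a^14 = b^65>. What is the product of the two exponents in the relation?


The relation is a^14 = b^65.
Product of exponents = 14 * 65
= 910

910


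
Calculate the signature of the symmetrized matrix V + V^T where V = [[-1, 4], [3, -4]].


Step 1: V + V^T = [[-2, 7], [7, -8]]
Step 2: trace = -10, det = -33
Step 3: Discriminant = (-10)^2 - 4*(-33) = 232
Step 4: Eigenvalues: 2.61577, -12.6158
Step 5: Signature = (# positive eigenvalues) - (# negative eigenvalues) = 0

0


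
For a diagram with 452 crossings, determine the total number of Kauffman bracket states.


Each crossing contributes 2 choices (A-smoothing or B-smoothing).
Total states = 2^452 = 11629419588729710248789180926208072549658261770997088964503843186890228609814366773219056811420217048972200345700258846936553626057834496

11629419588729710248789180926208072549658261770997088964503843186890228609814366773219056811420217048972200345700258846936553626057834496


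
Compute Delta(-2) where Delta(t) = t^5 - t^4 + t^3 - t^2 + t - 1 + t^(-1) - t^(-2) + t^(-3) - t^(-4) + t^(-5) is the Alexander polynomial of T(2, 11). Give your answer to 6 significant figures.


Substituting t = -2 into Delta(t) = t^5 - t^4 + t^3 - t^2 + t - 1 + t^(-1) - t^(-2) + t^(-3) - t^(-4) + t^(-5):
Term values: (-32) + (-16) + (-8) + (-4) + (-2) + (-1) + (-0.5) + (-0.25) + (-0.125) + (-0.0625) + (-0.03125)
Sum = -63.96875
Rounded to 6 significant figures: -63.9688

-63.9688


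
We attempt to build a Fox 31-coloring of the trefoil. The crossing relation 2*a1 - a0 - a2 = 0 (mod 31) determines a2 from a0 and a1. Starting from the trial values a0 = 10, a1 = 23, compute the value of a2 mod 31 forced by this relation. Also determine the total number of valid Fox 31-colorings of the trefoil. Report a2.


Step 1: Apply the given crossing relation 2*a1 - a0 - a2 = 0 (mod 31).
  a2 = 2*a1 - a0 mod 31
  a2 = 2*23 - 10 mod 31
  a2 = 46 - 10 mod 31
  a2 = 36 mod 31 = 5
Step 2: The trefoil has determinant 3.
  Number of Fox p-colorings (p prime) is p^2 if p = 3, else p.
  Since 31 does not divide 3, only trivial (constant) colorings exist.
  (So the trial a0 = 10, a1 = 23 with a0 != a1 does NOT extend to a valid coloring of the whole trefoil: the other two crossing relations require 3*(a1 - a0) = 0 (mod 31), which fails.)
  Total colorings = 31
Step 3: a2 = 5, total Fox 31-colorings = 31

5


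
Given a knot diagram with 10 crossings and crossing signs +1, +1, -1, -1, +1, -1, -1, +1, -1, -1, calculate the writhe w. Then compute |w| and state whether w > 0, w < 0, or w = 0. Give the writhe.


Step 1: Count positive crossings (+1).
Positive crossings: 4
Step 2: Count negative crossings (-1).
Negative crossings: 6
Step 3: Writhe = (positive) - (negative)
w = 4 - 6 = -2
Step 4: |w| = 2, and w is negative

-2


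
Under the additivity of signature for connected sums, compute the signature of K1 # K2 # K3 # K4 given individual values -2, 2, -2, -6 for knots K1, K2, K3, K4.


The signature is additive under connected sum.
signature(K1 # K2 # K3 # K4) = (-2) + (2) + (-2) + (-6)
= -8

-8


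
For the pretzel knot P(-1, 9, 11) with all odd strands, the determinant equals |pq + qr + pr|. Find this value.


Step 1: Compute pq + qr + pr.
pq = (-1)*9 = -9
qr = 9*11 = 99
pr = (-1)*11 = -11
pq + qr + pr = -9 + 99 + (-11) = 79
Step 2: Take absolute value.
det(P(-1,9,11)) = |79| = 79

79


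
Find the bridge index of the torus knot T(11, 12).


The bridge number of T(p,q) is min(p,q).
min(11, 12) = 11

11


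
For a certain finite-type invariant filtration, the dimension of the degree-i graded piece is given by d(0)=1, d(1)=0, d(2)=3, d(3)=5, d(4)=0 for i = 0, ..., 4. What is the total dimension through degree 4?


Total dimension = d(0) + d(1) + ... + d(4)
= 1 + 0 + 3 + 5 + 0
= 9

9


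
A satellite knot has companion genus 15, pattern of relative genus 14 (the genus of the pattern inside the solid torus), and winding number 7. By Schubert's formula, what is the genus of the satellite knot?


Schubert: g(satellite) = g_rel(pattern) + |winding| * g(companion),
where g_rel(pattern) is the genus of the pattern relative to the solid torus.
= 14 + 7 * 15
= 14 + 105 = 119

119


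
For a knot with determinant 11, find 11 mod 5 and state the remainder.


Step 1: A knot is p-colorable if and only if p divides its determinant.
Step 2: Compute 11 mod 5.
11 = 2 * 5 + 1
Step 3: 11 mod 5 = 1
Step 4: The knot is 5-colorable: no

1


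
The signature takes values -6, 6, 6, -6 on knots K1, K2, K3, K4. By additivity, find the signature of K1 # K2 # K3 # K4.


The signature is additive under connected sum.
signature(K1 # K2 # K3 # K4) = (-6) + (6) + (6) + (-6)
= 0

0


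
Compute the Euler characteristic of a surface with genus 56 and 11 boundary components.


chi = 2 - 2g - b
= 2 - 2*56 - 11
= 2 - 112 - 11 = -121

-121


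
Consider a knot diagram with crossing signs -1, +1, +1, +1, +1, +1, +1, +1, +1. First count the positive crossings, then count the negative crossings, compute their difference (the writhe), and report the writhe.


Step 1: Count positive crossings (+1).
Positive crossings: 8
Step 2: Count negative crossings (-1).
Negative crossings: 1
Step 3: Writhe = (positive) - (negative)
w = 8 - 1 = 7
Step 4: |w| = 7, and w is positive

7


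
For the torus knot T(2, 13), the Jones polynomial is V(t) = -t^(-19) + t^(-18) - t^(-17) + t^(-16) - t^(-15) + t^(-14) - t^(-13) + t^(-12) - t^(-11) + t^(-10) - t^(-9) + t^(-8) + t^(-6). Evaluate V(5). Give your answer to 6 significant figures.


Substituting t = 5 into V(t) = -t^(-19) + t^(-18) - t^(-17) + t^(-16) - t^(-15) + t^(-14) - t^(-13) + t^(-12) - t^(-11) + t^(-10) - t^(-9) + t^(-8) + t^(-6):
  (-)t^(-19) = -5.24288e-14
  (+)t^(-18) = 2.62144e-13
  (-)t^(-17) = -1.31072e-12
  (+)t^(-16) = 6.5536e-12
  (-)t^(-15) = -3.2768e-11
  (+)t^(-14) = 1.6384e-10
  (-)t^(-13) = -8.192e-10
  (+)t^(-12) = 4.096e-09
  (-)t^(-11) = -2.048e-08
  (+)t^(-10) = 1.024e-07
  (-)t^(-9) = -5.12e-07
  (+)t^(-8) = 2.56e-06
  (+)t^(-6) = 6.4e-05
Sum = (-5.24288e-14) + (2.62144e-13) + (-1.31072e-12) + (6.5536e-12) + (-3.2768e-11) + (1.6384e-10) + (-8.192e-10) + (4.096e-09) + (-2.048e-08) + (1.024e-07) + (-5.12e-07) + (2.56e-06) + (6.4e-05)
= 6.613333332e-05
Rounded to 6 significant figures: 6.61333e-05

6.61333e-05


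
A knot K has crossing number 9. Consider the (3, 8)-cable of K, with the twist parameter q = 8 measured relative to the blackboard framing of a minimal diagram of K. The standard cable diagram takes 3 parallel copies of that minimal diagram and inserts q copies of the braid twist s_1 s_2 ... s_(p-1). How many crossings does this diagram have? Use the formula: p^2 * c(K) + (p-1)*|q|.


Step 1: Each of the c(K) crossings of the companion diagram becomes p*p = p^2 crossings among the p parallel strands, and each of the |q| twists s_1 s_2 ... s_(p-1) adds (p-1) crossings.
  Crossings = p^2 * c(K) + (p-1)*|q|
Step 2: = 3^2 * 9 + (3-1)*8
Step 3: = 9*9 + 2*8
Step 4: = 81 + 16 = 97

97


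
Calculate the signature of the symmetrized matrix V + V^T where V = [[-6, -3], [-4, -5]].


Step 1: V + V^T = [[-12, -7], [-7, -10]]
Step 2: trace = -22, det = 71
Step 3: Discriminant = (-22)^2 - 4*71 = 200
Step 4: Eigenvalues: -3.92893, -18.0711
Step 5: Signature = (# positive eigenvalues) - (# negative eigenvalues) = -2

-2


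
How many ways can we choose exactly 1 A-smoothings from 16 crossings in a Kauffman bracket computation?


We choose which 1 of 16 crossings get A-smoothings.
C(16, 1) = 16! / (1! * 15!)
= 16

16


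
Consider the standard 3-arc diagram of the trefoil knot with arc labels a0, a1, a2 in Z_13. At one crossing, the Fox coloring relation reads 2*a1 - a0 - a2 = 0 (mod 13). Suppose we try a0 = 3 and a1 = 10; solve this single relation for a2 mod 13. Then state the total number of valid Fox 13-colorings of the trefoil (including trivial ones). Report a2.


Step 1: Apply the given crossing relation 2*a1 - a0 - a2 = 0 (mod 13).
  a2 = 2*a1 - a0 mod 13
  a2 = 2*10 - 3 mod 13
  a2 = 20 - 3 mod 13
  a2 = 17 mod 13 = 4
Step 2: The trefoil has determinant 3.
  Number of Fox p-colorings (p prime) is p^2 if p = 3, else p.
  Since 13 does not divide 3, only trivial (constant) colorings exist.
  (So the trial a0 = 3, a1 = 10 with a0 != a1 does NOT extend to a valid coloring of the whole trefoil: the other two crossing relations require 3*(a1 - a0) = 0 (mod 13), which fails.)
  Total colorings = 13
Step 3: a2 = 4, total Fox 13-colorings = 13

4


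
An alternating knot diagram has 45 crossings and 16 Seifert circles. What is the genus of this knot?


For alternating knots, g = (c - s + 1)/2.
= (45 - 16 + 1)/2
= 30/2 = 15

15


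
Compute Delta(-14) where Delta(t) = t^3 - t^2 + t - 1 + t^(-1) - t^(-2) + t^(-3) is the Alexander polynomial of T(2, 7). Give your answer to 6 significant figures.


Substituting t = -14 into Delta(t) = t^3 - t^2 + t - 1 + t^(-1) - t^(-2) + t^(-3):
Term values: (-2744) + (-196) + (-14) + (-1) + (-0.0714286) + (-0.00510204) + (-0.000364431)
Sum = -2955.076895
Rounded to 6 significant figures: -2955.08

-2955.08


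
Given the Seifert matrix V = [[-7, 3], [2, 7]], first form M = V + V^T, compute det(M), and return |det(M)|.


Step 1: Form V + V^T where V = [[-7, 3], [2, 7]]
  V^T = [[-7, 2], [3, 7]]
  V + V^T = [[-14, 5], [5, 14]]
Step 2: det(V + V^T) = (-14)*14 - 5*5
  = -196 - 25 = -221
Step 3: Knot determinant = |det(V + V^T)| = |-221| = 221

221


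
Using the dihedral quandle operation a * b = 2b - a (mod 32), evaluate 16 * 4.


16 * 4 = 2*4 - 16 mod 32
= 8 - 16 mod 32
= -8 mod 32 = 24

24


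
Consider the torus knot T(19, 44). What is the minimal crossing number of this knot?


For a torus knot T(p, q) with gcd(p,q)=1,
the crossing number is min(p*(q-1), q*(p-1)).
p*(q-1) = 19*43 = 817
q*(p-1) = 44*18 = 792
min(817, 792) = 792

792


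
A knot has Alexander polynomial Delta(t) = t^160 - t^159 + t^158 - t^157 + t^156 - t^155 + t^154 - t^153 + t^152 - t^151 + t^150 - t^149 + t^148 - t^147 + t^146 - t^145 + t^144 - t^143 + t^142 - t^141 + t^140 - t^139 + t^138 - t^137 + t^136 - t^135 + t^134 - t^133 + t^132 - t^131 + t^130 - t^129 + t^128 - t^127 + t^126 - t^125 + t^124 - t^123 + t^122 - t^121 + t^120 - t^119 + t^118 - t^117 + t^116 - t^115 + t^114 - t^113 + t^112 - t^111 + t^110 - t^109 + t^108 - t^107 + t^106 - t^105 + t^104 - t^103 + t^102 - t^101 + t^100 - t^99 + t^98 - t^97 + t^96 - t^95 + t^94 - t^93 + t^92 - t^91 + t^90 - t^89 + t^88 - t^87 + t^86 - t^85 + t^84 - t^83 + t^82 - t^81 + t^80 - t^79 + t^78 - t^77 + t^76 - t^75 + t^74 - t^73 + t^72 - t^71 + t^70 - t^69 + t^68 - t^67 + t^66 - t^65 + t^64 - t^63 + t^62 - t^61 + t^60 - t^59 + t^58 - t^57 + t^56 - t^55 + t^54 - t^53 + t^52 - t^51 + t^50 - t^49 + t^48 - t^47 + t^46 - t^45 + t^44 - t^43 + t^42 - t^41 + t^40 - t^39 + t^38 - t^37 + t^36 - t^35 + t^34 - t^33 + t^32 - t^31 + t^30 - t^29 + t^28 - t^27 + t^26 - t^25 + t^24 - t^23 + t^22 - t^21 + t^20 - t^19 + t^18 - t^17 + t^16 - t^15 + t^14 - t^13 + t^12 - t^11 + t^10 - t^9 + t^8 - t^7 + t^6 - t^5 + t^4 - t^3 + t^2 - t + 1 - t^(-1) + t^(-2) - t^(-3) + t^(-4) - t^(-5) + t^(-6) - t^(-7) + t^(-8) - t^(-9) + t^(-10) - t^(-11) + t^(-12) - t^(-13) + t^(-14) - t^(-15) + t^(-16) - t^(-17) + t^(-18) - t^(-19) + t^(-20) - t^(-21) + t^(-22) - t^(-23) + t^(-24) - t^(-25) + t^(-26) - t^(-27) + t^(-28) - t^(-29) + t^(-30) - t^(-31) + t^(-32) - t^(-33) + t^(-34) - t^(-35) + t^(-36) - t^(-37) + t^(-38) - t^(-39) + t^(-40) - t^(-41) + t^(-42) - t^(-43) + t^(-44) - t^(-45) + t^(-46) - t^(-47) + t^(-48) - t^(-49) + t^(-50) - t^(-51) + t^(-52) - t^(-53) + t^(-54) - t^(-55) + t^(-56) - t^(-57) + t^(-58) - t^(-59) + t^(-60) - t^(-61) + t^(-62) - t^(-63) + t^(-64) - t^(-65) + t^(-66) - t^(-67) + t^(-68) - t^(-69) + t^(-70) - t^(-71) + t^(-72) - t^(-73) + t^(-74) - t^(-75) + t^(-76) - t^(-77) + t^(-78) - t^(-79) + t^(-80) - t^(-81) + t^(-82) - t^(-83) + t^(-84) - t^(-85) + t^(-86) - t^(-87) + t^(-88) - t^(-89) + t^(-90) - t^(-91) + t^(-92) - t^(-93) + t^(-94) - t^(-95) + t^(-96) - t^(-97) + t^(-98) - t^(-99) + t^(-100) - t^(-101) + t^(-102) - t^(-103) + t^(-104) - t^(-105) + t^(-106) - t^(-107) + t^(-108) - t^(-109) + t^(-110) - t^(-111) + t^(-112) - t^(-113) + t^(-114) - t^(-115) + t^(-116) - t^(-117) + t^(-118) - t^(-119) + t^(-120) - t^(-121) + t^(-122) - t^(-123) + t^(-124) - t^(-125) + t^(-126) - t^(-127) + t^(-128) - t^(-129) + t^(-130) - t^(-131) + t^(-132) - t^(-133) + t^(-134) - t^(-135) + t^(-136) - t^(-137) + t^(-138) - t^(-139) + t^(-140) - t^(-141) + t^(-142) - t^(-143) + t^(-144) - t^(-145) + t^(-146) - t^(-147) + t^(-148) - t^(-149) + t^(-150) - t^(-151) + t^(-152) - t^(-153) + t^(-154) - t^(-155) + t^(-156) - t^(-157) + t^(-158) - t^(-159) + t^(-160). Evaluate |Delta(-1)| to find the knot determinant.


Step 1: The polynomial has 321 terms with alternating signs, exponents from 160 down to -160.
Step 2: Substitute t = -1. The i-th term has coefficient (-1)^i and exponent (m-i),
  so its value is (-1)^i * (-1)^(m-i) = (-1)^m = 1 for every i.
Step 3: All 321 terms equal 1, so Delta(-1) = 321 * (1) = 321
Step 4: |Delta(-1)| = 321

321


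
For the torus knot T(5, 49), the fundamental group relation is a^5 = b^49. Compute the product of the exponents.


The relation is a^5 = b^49.
Product of exponents = 5 * 49
= 245

245


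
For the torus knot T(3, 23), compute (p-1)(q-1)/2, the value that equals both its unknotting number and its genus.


For a torus knot T(p,q), both the unknotting number and genus equal (p-1)(q-1)/2.
= (3-1)(23-1)/2
= 2*22/2
= 44/2 = 22

22


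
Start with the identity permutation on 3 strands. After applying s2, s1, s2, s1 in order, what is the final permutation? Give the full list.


Starting with identity [1, 2, 3].
Apply generators in sequence:
  After s2: [1, 3, 2]
  After s1: [3, 1, 2]
  After s2: [3, 2, 1]
  After s1: [2, 3, 1]
Final permutation: [2, 3, 1]

[2, 3, 1]


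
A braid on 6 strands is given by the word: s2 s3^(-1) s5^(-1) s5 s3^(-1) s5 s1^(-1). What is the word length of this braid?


The word length counts the number of generators (including inverses).
Listing each generator: s2, s3^(-1), s5^(-1), s5, s3^(-1), s5, s1^(-1)
There are 7 generators in this braid word.

7


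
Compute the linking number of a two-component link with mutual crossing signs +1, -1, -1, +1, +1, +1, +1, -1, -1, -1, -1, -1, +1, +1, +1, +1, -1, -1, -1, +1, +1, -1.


Step 1: Count positive crossings: 11
Step 2: Count negative crossings: 11
Step 3: Sum of signs = 11 - 11 = 0
Step 4: Linking number = sum/2 = 0/2 = 0

0


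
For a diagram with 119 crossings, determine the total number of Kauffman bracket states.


Each crossing contributes 2 choices (A-smoothing or B-smoothing).
Total states = 2^119 = 664613997892457936451903530140172288

664613997892457936451903530140172288


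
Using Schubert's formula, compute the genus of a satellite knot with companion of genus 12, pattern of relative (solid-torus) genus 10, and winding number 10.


Schubert: g(satellite) = g_rel(pattern) + |winding| * g(companion),
where g_rel(pattern) is the genus of the pattern relative to the solid torus.
= 10 + 10 * 12
= 10 + 120 = 130

130


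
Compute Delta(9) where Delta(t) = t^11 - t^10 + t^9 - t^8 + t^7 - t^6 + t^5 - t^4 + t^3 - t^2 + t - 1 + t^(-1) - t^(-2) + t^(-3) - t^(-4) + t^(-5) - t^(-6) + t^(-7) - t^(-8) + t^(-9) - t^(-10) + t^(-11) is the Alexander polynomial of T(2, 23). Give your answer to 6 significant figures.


Substituting t = 9 into Delta(t) = t^11 - t^10 + t^9 - t^8 + t^7 - t^6 + t^5 - t^4 + t^3 - t^2 + t - 1 + t^(-1) - t^(-2) + t^(-3) - t^(-4) + t^(-5) - t^(-6) + t^(-7) - t^(-8) + t^(-9) - t^(-10) + t^(-11):
Term values: (31381059609) + (-3486784401) + (387420489) + (-43046721) + (4782969) + (-531441) + (59049) + (-6561) + (729) + (-81) + (9) + (-1) + (0.111111) + (-0.0123457) + (0.00137174) + (-0.000152416) + (1.69351e-05) + (-1.88168e-06) + (2.09075e-07) + (-2.32306e-08) + (2.58117e-09) + (-2.86797e-10) + (3.18664e-11)
Sum = 2.824295365e+10
Rounded to 6 significant figures: 2.8243e+10

2.8243e+10


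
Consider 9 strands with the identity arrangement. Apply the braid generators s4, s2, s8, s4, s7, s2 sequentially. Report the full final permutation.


Starting with identity [1, 2, 3, 4, 5, 6, 7, 8, 9].
Apply generators in sequence:
  After s4: [1, 2, 3, 5, 4, 6, 7, 8, 9]
  After s2: [1, 3, 2, 5, 4, 6, 7, 8, 9]
  After s8: [1, 3, 2, 5, 4, 6, 7, 9, 8]
  After s4: [1, 3, 2, 4, 5, 6, 7, 9, 8]
  After s7: [1, 3, 2, 4, 5, 6, 9, 7, 8]
  After s2: [1, 2, 3, 4, 5, 6, 9, 7, 8]
Final permutation: [1, 2, 3, 4, 5, 6, 9, 7, 8]

[1, 2, 3, 4, 5, 6, 9, 7, 8]


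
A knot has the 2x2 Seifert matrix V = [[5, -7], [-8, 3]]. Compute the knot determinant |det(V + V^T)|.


Step 1: Form V + V^T where V = [[5, -7], [-8, 3]]
  V^T = [[5, -8], [-7, 3]]
  V + V^T = [[10, -15], [-15, 6]]
Step 2: det(V + V^T) = 10*6 - (-15)*(-15)
  = 60 - 225 = -165
Step 3: Knot determinant = |det(V + V^T)| = |-165| = 165

165


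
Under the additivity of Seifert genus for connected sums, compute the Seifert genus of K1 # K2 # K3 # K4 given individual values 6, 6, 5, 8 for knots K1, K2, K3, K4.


The Seifert genus is additive under connected sum.
Seifert genus(K1 # K2 # K3 # K4) = (6) + (6) + (5) + (8)
= 25

25


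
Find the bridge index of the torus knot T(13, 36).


The bridge number of T(p,q) is min(p,q).
min(13, 36) = 13

13


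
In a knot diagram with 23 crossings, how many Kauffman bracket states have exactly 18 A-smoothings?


We choose which 18 of 23 crossings get A-smoothings.
C(23, 18) = 23! / (18! * 5!)
= 33649

33649


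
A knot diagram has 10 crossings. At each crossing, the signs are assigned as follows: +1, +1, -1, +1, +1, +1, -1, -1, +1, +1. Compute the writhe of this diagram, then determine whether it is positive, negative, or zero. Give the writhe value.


Step 1: Count positive crossings (+1).
Positive crossings: 7
Step 2: Count negative crossings (-1).
Negative crossings: 3
Step 3: Writhe = (positive) - (negative)
w = 7 - 3 = 4
Step 4: |w| = 4, and w is positive

4


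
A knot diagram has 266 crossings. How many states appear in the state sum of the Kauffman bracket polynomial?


Each crossing contributes 2 choices (A-smoothing or B-smoothing).
Total states = 2^266 = 118571099379011784113736688648896417641748464297615937576404566024103044751294464

118571099379011784113736688648896417641748464297615937576404566024103044751294464


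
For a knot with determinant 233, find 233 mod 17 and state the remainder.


Step 1: A knot is p-colorable if and only if p divides its determinant.
Step 2: Compute 233 mod 17.
233 = 13 * 17 + 12
Step 3: 233 mod 17 = 12
Step 4: The knot is 17-colorable: no

12


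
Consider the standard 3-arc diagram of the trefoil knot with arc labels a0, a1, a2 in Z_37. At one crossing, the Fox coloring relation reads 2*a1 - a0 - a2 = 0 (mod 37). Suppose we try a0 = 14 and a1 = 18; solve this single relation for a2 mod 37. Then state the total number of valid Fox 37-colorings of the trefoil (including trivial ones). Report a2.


Step 1: Apply the given crossing relation 2*a1 - a0 - a2 = 0 (mod 37).
  a2 = 2*a1 - a0 mod 37
  a2 = 2*18 - 14 mod 37
  a2 = 36 - 14 mod 37
  a2 = 22 mod 37 = 22
Step 2: The trefoil has determinant 3.
  Number of Fox p-colorings (p prime) is p^2 if p = 3, else p.
  Since 37 does not divide 3, only trivial (constant) colorings exist.
  (So the trial a0 = 14, a1 = 18 with a0 != a1 does NOT extend to a valid coloring of the whole trefoil: the other two crossing relations require 3*(a1 - a0) = 0 (mod 37), which fails.)
  Total colorings = 37
Step 3: a2 = 22, total Fox 37-colorings = 37

22


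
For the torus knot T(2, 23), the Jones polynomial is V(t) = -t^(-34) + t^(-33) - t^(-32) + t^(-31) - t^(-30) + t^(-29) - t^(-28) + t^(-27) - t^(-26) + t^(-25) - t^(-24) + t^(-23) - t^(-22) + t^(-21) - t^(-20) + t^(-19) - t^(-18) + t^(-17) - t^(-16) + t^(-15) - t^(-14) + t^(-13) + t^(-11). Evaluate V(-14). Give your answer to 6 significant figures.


Substituting t = -14 into V(t) = -t^(-34) + t^(-33) - t^(-32) + t^(-31) - t^(-30) + t^(-29) - t^(-28) + t^(-27) - t^(-26) + t^(-25) - t^(-24) + t^(-23) - t^(-22) + t^(-21) - t^(-20) + t^(-19) - t^(-18) + t^(-17) - t^(-16) + t^(-15) - t^(-14) + t^(-13) + t^(-11):
  (-)t^(-34) = -1.07559e-39
  (+)t^(-33) = -1.50583e-38
  (-)t^(-32) = -2.10816e-37
  (+)t^(-31) = -2.95142e-36
  (-)t^(-30) = -4.13199e-35
  (+)t^(-29) = -5.78478e-34
  (-)t^(-28) = -8.09869e-33
  (+)t^(-27) = -1.13382e-31
  (-)t^(-26) = -1.58734e-30
  (+)t^(-25) = -2.22228e-29
  (-)t^(-24) = -3.11119e-28
  (+)t^(-23) = -4.35567e-27
  (-)t^(-22) = -6.09794e-26
  (+)t^(-21) = -8.53712e-25
  (-)t^(-20) = -1.1952e-23
  (+)t^(-19) = -1.67327e-22
  (-)t^(-18) = -2.34258e-21
  (+)t^(-17) = -3.27962e-20
  (-)t^(-16) = -4.59147e-19
  (+)t^(-15) = -6.42805e-18
  (-)t^(-14) = -8.99927e-17
  (+)t^(-13) = -1.2599e-15
  (+)t^(-11) = -2.4694e-13
Sum = (-1.07559e-39) + (-1.50583e-38) + (-2.10816e-37) + (-2.95142e-36) + (-4.13199e-35) + (-5.78478e-34) + (-8.09869e-33) + (-1.13382e-31) + (-1.58734e-30) + (-2.22228e-29) + (-3.11119e-28) + (-4.35567e-27) + (-6.09794e-26) + (-8.53712e-25) + (-1.1952e-23) + (-1.67327e-22) + (-2.34258e-21) + (-3.27962e-20) + (-4.59147e-19) + (-6.42805e-18) + (-8.99927e-17) + (-1.2599e-15) + (-2.4694e-13)
= -2.482969068e-13
Rounded to 6 significant figures: -2.48297e-13

-2.48297e-13


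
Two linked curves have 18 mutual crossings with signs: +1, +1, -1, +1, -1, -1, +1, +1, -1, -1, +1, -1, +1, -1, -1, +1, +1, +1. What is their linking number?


Step 1: Count positive crossings: 10
Step 2: Count negative crossings: 8
Step 3: Sum of signs = 10 - 8 = 2
Step 4: Linking number = sum/2 = 2/2 = 1

1


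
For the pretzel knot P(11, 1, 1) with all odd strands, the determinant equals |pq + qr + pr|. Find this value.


Step 1: Compute pq + qr + pr.
pq = 11*1 = 11
qr = 1*1 = 1
pr = 11*1 = 11
pq + qr + pr = 11 + 1 + 11 = 23
Step 2: Take absolute value.
det(P(11,1,1)) = |23| = 23

23


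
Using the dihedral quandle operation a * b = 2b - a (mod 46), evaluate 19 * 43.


19 * 43 = 2*43 - 19 mod 46
= 86 - 19 mod 46
= 67 mod 46 = 21

21


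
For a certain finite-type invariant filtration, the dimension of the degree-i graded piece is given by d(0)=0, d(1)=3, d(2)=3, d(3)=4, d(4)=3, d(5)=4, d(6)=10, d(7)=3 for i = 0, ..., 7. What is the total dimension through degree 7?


Total dimension = d(0) + d(1) + ... + d(7)
= 0 + 3 + 3 + 4 + 3 + 4 + 10 + 3
= 30

30


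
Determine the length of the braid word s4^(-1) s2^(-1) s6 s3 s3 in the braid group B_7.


The word length counts the number of generators (including inverses).
Listing each generator: s4^(-1), s2^(-1), s6, s3, s3
There are 5 generators in this braid word.

5


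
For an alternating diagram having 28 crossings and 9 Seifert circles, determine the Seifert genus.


For alternating knots, g = (c - s + 1)/2.
= (28 - 9 + 1)/2
= 20/2 = 10

10


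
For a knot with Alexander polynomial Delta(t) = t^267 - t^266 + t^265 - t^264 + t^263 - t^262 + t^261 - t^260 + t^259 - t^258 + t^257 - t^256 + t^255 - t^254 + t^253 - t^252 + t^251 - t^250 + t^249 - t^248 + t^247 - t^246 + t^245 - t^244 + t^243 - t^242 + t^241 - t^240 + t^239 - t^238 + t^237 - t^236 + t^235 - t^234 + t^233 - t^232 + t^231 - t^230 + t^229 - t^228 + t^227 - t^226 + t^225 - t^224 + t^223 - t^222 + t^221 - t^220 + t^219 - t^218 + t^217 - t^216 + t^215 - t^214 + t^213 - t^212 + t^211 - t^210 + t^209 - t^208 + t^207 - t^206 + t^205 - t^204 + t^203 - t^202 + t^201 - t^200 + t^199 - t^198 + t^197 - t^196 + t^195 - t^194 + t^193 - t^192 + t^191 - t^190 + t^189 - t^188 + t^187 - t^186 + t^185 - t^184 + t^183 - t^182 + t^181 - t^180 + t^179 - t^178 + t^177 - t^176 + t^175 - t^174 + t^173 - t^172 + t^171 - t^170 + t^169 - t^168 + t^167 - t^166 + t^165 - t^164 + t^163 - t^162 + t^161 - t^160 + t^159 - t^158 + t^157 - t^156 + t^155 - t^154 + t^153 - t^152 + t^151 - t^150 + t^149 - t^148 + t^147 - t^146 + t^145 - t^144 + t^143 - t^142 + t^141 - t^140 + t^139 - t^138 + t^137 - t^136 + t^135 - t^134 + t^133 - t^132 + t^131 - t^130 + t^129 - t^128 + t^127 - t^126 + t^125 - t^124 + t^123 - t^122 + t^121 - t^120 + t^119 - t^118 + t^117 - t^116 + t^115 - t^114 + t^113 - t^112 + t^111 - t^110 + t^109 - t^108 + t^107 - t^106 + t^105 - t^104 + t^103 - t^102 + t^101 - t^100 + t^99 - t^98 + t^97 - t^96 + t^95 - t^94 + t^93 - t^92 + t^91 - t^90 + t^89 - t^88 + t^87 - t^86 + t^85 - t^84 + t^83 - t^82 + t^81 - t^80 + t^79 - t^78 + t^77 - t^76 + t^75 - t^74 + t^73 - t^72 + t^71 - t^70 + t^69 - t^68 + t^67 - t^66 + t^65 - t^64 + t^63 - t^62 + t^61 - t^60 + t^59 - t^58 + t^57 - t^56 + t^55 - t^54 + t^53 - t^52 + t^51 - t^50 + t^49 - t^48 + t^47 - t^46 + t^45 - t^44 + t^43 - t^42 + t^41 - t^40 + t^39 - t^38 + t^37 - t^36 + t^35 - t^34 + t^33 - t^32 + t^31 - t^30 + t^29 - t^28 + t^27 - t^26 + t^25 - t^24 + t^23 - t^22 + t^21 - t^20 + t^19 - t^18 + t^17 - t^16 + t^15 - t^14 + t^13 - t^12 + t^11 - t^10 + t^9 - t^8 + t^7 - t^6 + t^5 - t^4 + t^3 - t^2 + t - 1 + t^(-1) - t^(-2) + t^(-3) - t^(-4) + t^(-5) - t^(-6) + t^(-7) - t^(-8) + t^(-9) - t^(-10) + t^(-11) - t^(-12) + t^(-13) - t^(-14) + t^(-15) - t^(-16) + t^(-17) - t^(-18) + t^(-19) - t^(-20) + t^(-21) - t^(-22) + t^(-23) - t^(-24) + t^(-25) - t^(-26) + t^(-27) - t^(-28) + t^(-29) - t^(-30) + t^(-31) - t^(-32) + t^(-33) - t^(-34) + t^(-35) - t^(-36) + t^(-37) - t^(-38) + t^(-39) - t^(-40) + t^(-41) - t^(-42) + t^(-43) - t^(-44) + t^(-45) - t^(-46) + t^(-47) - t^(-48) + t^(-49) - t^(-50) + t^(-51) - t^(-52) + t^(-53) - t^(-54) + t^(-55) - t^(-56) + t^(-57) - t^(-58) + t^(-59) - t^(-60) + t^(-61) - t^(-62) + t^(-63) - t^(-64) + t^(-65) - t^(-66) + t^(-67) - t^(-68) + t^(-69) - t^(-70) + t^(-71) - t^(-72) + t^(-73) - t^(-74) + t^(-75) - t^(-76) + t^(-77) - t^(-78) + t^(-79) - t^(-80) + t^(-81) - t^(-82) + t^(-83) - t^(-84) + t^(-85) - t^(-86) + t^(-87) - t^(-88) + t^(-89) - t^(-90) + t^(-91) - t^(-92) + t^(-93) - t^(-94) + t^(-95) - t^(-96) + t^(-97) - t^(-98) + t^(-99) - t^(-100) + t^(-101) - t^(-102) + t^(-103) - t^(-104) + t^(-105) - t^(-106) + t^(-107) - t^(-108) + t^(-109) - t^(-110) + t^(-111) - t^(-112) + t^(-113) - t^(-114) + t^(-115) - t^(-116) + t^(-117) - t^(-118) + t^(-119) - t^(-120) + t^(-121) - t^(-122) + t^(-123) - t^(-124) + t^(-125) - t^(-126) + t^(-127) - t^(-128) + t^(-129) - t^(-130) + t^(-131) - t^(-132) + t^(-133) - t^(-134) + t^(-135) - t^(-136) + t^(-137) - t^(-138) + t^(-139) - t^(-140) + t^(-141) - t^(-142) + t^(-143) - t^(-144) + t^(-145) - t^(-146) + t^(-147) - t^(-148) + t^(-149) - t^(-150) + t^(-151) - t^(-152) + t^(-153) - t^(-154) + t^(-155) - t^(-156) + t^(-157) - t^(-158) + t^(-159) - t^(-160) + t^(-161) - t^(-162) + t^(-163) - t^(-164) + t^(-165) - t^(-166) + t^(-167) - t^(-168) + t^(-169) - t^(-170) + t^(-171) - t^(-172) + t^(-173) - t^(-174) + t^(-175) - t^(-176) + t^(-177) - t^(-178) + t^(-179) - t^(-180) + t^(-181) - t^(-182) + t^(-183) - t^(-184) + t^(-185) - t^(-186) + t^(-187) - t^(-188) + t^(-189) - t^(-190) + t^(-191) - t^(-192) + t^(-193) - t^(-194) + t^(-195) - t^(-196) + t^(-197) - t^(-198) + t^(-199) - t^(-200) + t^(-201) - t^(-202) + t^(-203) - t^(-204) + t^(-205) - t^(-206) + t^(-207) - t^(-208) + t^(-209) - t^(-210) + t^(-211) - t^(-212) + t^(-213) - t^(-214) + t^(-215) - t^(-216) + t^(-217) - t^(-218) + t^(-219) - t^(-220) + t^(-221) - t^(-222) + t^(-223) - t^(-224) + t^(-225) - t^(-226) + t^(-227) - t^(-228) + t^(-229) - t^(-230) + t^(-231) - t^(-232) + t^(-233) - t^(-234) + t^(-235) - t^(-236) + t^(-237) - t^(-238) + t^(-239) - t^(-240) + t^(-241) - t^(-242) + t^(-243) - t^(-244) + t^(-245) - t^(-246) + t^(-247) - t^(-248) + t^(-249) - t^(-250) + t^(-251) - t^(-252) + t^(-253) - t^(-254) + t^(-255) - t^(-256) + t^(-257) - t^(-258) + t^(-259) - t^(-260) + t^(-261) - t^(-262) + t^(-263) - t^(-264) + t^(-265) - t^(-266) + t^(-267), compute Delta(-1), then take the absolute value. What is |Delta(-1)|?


Step 1: The polynomial has 535 terms with alternating signs, exponents from 267 down to -267.
Step 2: Substitute t = -1. The i-th term has coefficient (-1)^i and exponent (m-i),
  so its value is (-1)^i * (-1)^(m-i) = (-1)^m = -1 for every i.
Step 3: All 535 terms equal -1, so Delta(-1) = 535 * (-1) = -535
Step 4: |Delta(-1)| = 535

535
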